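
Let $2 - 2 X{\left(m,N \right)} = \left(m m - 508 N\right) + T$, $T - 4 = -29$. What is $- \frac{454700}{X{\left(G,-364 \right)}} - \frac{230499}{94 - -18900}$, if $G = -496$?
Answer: $- \frac{82049105999}{8184533594} \approx -10.025$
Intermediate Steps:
$T = -25$ ($T = 4 - 29 = -25$)
$X{\left(m,N \right)} = \frac{27}{2} + 254 N - \frac{m^{2}}{2}$ ($X{\left(m,N \right)} = 1 - \frac{\left(m m - 508 N\right) - 25}{2} = 1 - \frac{\left(m^{2} - 508 N\right) - 25}{2} = 1 - \frac{-25 + m^{2} - 508 N}{2} = 1 + \left(\frac{25}{2} + 254 N - \frac{m^{2}}{2}\right) = \frac{27}{2} + 254 N - \frac{m^{2}}{2}$)
$- \frac{454700}{X{\left(G,-364 \right)}} - \frac{230499}{94 - -18900} = - \frac{454700}{\frac{27}{2} + 254 \left(-364\right) - \frac{\left(-496\right)^{2}}{2}} - \frac{230499}{94 - -18900} = - \frac{454700}{\frac{27}{2} - 92456 - 123008} - \frac{230499}{94 + 18900} = - \frac{454700}{\frac{27}{2} - 92456 - 123008} - \frac{230499}{18994} = - \frac{454700}{- \frac{430901}{2}} - \frac{230499}{18994} = \left(-454700\right) \left(- \frac{2}{430901}\right) - \frac{230499}{18994} = \frac{909400}{430901} - \frac{230499}{18994} = - \frac{82049105999}{8184533594}$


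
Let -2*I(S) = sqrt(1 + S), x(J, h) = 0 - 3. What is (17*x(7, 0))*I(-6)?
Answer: 51*I*sqrt(5)/2 ≈ 57.02*I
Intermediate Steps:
x(J, h) = -3
I(S) = -sqrt(1 + S)/2
(17*x(7, 0))*I(-6) = (17*(-3))*(-sqrt(1 - 6)/2) = -(-51)*sqrt(-5)/2 = -(-51)*I*sqrt(5)/2 = 51*I*sqrt(5)/2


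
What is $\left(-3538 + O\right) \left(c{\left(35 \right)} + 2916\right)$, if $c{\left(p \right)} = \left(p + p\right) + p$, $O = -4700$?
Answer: $-24886998$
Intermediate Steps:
$c{\left(p \right)} = 3 p$ ($c{\left(p \right)} = 2 p + p = 3 p$)
$\left(-3538 + O\right) \left(c{\left(35 \right)} + 2916\right) = \left(-3538 - 4700\right) \left(3 \cdot 35 + 2916\right) = - 8238 \left(105 + 2916\right) = \left(-8238\right) 3021 = -24886998$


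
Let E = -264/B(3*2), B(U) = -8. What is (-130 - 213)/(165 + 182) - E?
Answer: -11794/347 ≈ -33.988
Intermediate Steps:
E = 33 (E = -264/(-8) = -264*(-1/8) = 33)
(-130 - 213)/(165 + 182) - E = (-130 - 213)/(165 + 182) - 1*33 = -343/347 - 33 = -11794/347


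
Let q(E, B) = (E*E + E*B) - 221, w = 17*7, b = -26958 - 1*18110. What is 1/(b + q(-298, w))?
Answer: 1/8053 ≈ 0.00012418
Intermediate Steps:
b = -45068 (b = -26958 - 18110 = -45068)
w = 119
q(E, B) = -221 + E**2 + B*E (q(E, B) = (E**2 + B*E) - 221 = -221 + E**2 + B*E)
1/(b + q(-298, w)) = 1/(-45068 + (-221 + (-298)**2 + 119*(-298))) = 1/(-45068 + (-221 + 88804 - 35462)) = 1/(-45068 + 53121) = 1/8053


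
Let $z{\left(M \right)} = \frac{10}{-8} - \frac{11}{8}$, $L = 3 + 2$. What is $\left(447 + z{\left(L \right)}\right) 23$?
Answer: $\frac{81765}{8} \approx 10221.0$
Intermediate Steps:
$L = 5$
$z{\left(M \right)} = - \frac{21}{8}$ ($z{\left(M \right)} = 10 \left(- \frac{1}{8}\right) - \frac{11}{8} = - \frac{5}{4} - \frac{11}{8} = - \frac{21}{8}$)
$\left(447 + z{\left(L \right)}\right) 23 = \left(447 - \frac{21}{8}\right) 23 = \frac{3555}{8} \cdot 23 = \frac{81765}{8}$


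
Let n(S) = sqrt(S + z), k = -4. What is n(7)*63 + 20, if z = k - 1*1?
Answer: 20 + 63*sqrt(2) ≈ 109.10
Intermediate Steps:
z = -5 (z = -4 - 1*1 = -4 - 1 = -5)
n(S) = sqrt(-5 + S) (n(S) = sqrt(S - 5) = sqrt(-5 + S))
n(7)*63 + 20 = sqrt(-5 + 7)*63 + 20 = sqrt(2)*63 + 20 = 63*sqrt(2) + 20 = 20 + 63*sqrt(2)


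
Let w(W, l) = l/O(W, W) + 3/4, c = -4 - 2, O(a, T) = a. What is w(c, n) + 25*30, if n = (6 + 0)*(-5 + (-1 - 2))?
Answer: 3035/4 ≈ 758.75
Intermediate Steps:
n = -48 (n = 6*(-5 - 3) = 6*(-8) = -48)
c = -6
w(W, l) = ¾ + l/W (w(W, l) = l/W + 3/4 = l/W + 3*(¼) = l/W + ¾ = ¾ + l/W)
w(c, n) + 25*30 = (¾ - 48/(-6)) + 25*30 = (¾ - 48*(-⅙)) + 750 = (¾ + 8) + 750 = 35/4 + 750 = 3035/4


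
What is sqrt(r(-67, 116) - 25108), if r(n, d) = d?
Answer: 4*I*sqrt(1562) ≈ 158.09*I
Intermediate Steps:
sqrt(r(-67, 116) - 25108) = sqrt(116 - 25108) = sqrt(-24992) = 4*I*sqrt(1562)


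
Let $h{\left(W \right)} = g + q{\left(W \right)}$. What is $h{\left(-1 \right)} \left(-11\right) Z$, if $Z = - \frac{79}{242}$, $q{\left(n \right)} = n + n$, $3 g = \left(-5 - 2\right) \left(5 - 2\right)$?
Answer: $- \frac{711}{22} \approx -32.318$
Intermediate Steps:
$g = -7$ ($g = \frac{\left(-5 - 2\right) \left(5 - 2\right)}{3} = \frac{\left(-7\right) 3}{3} = \frac{1}{3} \left(-21\right) = -7$)
$q{\left(n \right)} = 2 n$
$h{\left(W \right)} = -7 + 2 W$
$Z = - \frac{79}{242}$ ($Z = \left(-79\right) \frac{1}{242} = - \frac{79}{242} \approx -0.32645$)
$h{\left(-1 \right)} \left(-11\right) Z = \left(-7 + 2 \left(-1\right)\right) \left(-11\right) \left(- \frac{79}{242}\right) = \left(-7 - 2\right) \left(-11\right) \left(- \frac{79}{242}\right) = \left(-9\right) \left(-11\right) \left(- \frac{79}{242}\right) = 99 \left(- \frac{79}{242}\right) = - \frac{711}{22}$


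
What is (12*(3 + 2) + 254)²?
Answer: 98596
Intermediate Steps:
(12*(3 + 2) + 254)² = (12*5 + 254)² = (60 + 254)² = 314² = 98596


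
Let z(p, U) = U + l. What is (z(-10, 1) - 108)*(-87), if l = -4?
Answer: 9657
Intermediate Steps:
z(p, U) = -4 + U (z(p, U) = U - 4 = -4 + U)
(z(-10, 1) - 108)*(-87) = ((-4 + 1) - 108)*(-87) = (-3 - 108)*(-87) = -111*(-87) = 9657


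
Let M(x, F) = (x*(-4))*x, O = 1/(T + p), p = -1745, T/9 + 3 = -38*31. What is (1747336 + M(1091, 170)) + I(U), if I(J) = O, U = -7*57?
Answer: -37292612713/12374 ≈ -3.0138e+6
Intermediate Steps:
T = -10629 (T = -27 + 9*(-38*31) = -27 + 9*(-1178) = -27 - 10602 = -10629)
U = -399
O = -1/12374 (O = 1/(-10629 - 1745) = 1/(-12374) = -1/12374 ≈ -8.0815e-5)
I(J) = -1/12374
M(x, F) = -4*x² (M(x, F) = (-4*x)*x = -4*x²)
(1747336 + M(1091, 170)) + I(U) = (1747336 - 4*1091²) - 1/12374 = (1747336 - 4*1190281) - 1/12374 = (1747336 - 4761124) - 1/12374 = -3013788 - 1/12374 = -37292612713/12374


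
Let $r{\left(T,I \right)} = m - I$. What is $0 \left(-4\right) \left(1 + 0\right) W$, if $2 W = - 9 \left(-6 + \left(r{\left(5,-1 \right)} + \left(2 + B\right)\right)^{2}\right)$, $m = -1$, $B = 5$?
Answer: $0$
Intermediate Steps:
$r{\left(T,I \right)} = -1 - I$
$W = - \frac{387}{2}$ ($W = \frac{\left(-9\right) \left(-6 + \left(\left(-1 - -1\right) + \left(2 + 5\right)\right)^{2}\right)}{2} = \frac{\left(-9\right) \left(-6 + \left(\left(-1 + 1\right) + 7\right)^{2}\right)}{2} = \frac{\left(-9\right) \left(-6 + \left(0 + 7\right)^{2}\right)}{2} = \frac{\left(-9\right) \left(-6 + 7^{2}\right)}{2} = \frac{\left(-9\right) \left(-6 + 49\right)}{2} = \frac{\left(-9\right) 43}{2} = \frac{1}{2} \left(-387\right) = - \frac{387}{2} \approx -193.5$)
$0 \left(-4\right) \left(1 + 0\right) W = 0 \left(-4\right) \left(1 + 0\right) \left(- \frac{387}{2}\right) = 0 \cdot 1 \left(- \frac{387}{2}\right) = 0 \left(- \frac{387}{2}\right) = 0$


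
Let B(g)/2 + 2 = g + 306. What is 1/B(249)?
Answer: 1/1106 ≈ 0.00090416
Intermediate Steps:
B(g) = 608 + 2*g (B(g) = -4 + 2*(g + 306) = -4 + 2*(306 + g) = -4 + (612 + 2*g) = 608 + 2*g)
1/B(249) = 1/(608 + 2*249) = 1/(608 + 498) = 1/1106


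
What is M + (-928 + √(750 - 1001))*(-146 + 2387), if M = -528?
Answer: -2080176 + 2241*I*√251 ≈ -2.0802e+6 + 35504.0*I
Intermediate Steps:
M + (-928 + √(750 - 1001))*(-146 + 2387) = -528 + (-928 + √(750 - 1001))*(-146 + 2387) = -528 + (-928 + √(-251))*2241 = -528 + (-928 + I*√251)*2241 = -528 + (-2079648 + 2241*I*√251) = -2080176 + 2241*I*√251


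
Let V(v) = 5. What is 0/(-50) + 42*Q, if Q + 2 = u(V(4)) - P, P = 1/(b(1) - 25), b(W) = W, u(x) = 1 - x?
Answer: -1001/4 ≈ -250.25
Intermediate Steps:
P = -1/24 (P = 1/(1 - 25) = 1/(-24) = -1/24 ≈ -0.041667)
Q = -143/24 (Q = -2 + ((1 - 1*5) - 1*(-1/24)) = -2 + ((1 - 5) + 1/24) = -2 + (-4 + 1/24) = -2 - 95/24 = -143/24 ≈ -5.9583)
0/(-50) + 42*Q = 0/(-50) + 42*(-143/24) = 0*(-1/50) - 1001/4 = 0 - 1001/4 = -1001/4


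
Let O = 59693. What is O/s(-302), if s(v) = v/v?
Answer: 59693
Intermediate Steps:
s(v) = 1
O/s(-302) = 59693/1 = 59693*1 = 59693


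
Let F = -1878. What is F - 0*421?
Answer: -1878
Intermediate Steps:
F - 0*421 = -1878 - 0*421 = -1878 - 1*0 = -1878 + 0 = -1878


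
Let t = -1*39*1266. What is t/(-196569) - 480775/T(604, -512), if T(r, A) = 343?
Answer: -10498725077/7491463 ≈ -1401.4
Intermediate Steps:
t = -49374 (t = -39*1266 = -49374)
t/(-196569) - 480775/T(604, -512) = -49374/(-196569) - 480775/343 = -49374*(-1/196569) - 480775*1/343 = 5486/21841 - 480775/343 = -10498725077/7491463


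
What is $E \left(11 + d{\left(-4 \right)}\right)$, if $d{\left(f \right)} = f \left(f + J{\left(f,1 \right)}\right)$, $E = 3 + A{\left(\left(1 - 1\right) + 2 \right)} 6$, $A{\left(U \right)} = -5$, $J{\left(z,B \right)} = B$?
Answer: $-621$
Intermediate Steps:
$E = -27$ ($E = 3 - 30 = -27$)
$d{\left(f \right)} = f \left(1 + f\right)$ ($d{\left(f \right)} = f \left(f + 1\right) = f \left(1 + f\right)$)
$E \left(11 + d{\left(-4 \right)}\right) = - 27 \left(11 - 4 \left(1 - 4\right)\right) = - 27 \left(11 - -12\right) = - 27 \left(11 + 12\right) = \left(-27\right) 23 = -621$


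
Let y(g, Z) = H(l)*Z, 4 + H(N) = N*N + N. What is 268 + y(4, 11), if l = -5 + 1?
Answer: 356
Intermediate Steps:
l = -4
H(N) = -4 + N + N² (H(N) = -4 + (N*N + N) = -4 + (N² + N) = -4 + (N + N²) = -4 + N + N²)
y(g, Z) = 8*Z (y(g, Z) = (-4 - 4 + (-4)²)*Z = (-4 - 4 + 16)*Z = 8*Z)
268 + y(4, 11) = 268 + 8*11 = 268 + 88 = 356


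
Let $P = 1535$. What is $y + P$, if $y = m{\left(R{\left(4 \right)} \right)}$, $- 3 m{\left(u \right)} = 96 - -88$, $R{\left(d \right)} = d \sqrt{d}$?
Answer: $\frac{4421}{3} \approx 1473.7$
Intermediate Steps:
$R{\left(d \right)} = d^{\frac{3}{2}}$
$m{\left(u \right)} = - \frac{184}{3}$ ($m{\left(u \right)} = - \frac{96 - -88}{3} = - \frac{96 + 88}{3} = \left(- \frac{1}{3}\right) 184 = - \frac{184}{3}$)
$y = - \frac{184}{3} \approx -61.333$
$y + P = - \frac{184}{3} + 1535 = \frac{4421}{3}$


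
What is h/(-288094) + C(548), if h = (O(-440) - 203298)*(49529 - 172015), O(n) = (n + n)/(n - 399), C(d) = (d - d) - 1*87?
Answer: -10456496657177/120855433 ≈ -86521.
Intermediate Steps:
C(d) = -87 (C(d) = 0 - 87 = -87)
O(n) = 2*n/(-399 + n) (O(n) = (2*n)/(-399 + n) = 2*n/(-399 + n))
h = 20891964469012/839 (h = (2*(-440)/(-399 - 440) - 203298)*(49529 - 172015) = (2*(-440)/(-839) - 203298)*(-122486) = (2*(-440)*(-1/839) - 203298)*(-122486) = (880/839 - 203298)*(-122486) = -170566142/839*(-122486) = 20891964469012/839 ≈ 2.4901e+10)
h/(-288094) + C(548) = (20891964469012/839)/(-288094) - 87 = (20891964469012/839)*(-1/288094) - 87 = -10445982234506/120855433 - 87 = -10456496657177/120855433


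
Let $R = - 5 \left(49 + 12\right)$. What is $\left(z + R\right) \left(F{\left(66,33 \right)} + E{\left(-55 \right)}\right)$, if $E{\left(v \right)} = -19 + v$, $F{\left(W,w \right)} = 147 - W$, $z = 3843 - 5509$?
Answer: $-13797$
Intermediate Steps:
$z = -1666$ ($z = 3843 - 5509 = -1666$)
$R = -305$ ($R = \left(-5\right) 61 = -305$)
$\left(z + R\right) \left(F{\left(66,33 \right)} + E{\left(-55 \right)}\right) = \left(-1666 - 305\right) \left(\left(147 - 66\right) - 74\right) = - 1971 \left(\left(147 - 66\right) - 74\right) = - 1971 \left(81 - 74\right) = \left(-1971\right) 7 = -13797$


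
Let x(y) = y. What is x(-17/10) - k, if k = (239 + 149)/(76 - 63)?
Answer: -4101/130 ≈ -31.546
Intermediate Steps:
k = 388/13 ≈ 29.846
x(-17/10) - k = -17/10 - 1*388/13 = -17*⅒ - 388/13 = -17/10 - 388/13 = -4101/130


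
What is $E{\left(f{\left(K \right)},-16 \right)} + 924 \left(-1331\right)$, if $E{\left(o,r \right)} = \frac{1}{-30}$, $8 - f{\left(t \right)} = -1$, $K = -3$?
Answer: $- \frac{36895321}{30} \approx -1.2298 \cdot 10^{6}$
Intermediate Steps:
$f{\left(t \right)} = 9$ ($f{\left(t \right)} = 8 - -1 = 8 + 1 = 9$)
$E{\left(o,r \right)} = - \frac{1}{30}$
$E{\left(f{\left(K \right)},-16 \right)} + 924 \left(-1331\right) = - \frac{1}{30} + 924 \left(-1331\right) = - \frac{1}{30} - 1229844 = - \frac{36895321}{30}$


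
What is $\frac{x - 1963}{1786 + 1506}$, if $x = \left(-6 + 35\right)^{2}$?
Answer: $- \frac{561}{1646} \approx -0.34083$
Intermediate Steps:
$x = 841$ ($x = 29^{2} = 841$)
$\frac{x - 1963}{1786 + 1506} = \frac{841 - 1963}{1786 + 1506} = - \frac{1122}{3292} = \left(-1122\right) \frac{1}{3292} = - \frac{561}{1646}$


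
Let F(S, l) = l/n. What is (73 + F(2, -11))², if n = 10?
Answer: 516961/100 ≈ 5169.6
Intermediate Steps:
F(S, l) = l/10
(73 + F(2, -11))² = (73 + (⅒)*(-11))² = (73 - 11/10)² = (719/10)² = 516961/100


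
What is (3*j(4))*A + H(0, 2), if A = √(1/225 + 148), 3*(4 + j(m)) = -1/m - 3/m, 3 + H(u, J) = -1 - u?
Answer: -4 - 13*√33301/15 ≈ -162.15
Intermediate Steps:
H(u, J) = -4 - u (H(u, J) = -3 + (-1 - u) = -4 - u)
j(m) = -4 - 4/(3*m) (j(m) = -4 + (-1/m - 3/m)/3 = -4 + (-4/m)/3 = -4 - 4/(3*m))
A = √33301/15 (A = √(1/225 + 148) = √(33301/225) = √33301/15 ≈ 12.166)
(3*j(4))*A + H(0, 2) = (3*(-4 - 4/3/4))*(√33301/15) + (-4 - 1*0) = (3*(-4 - 4/3*¼))*(√33301/15) + (-4 + 0) = (3*(-4 - ⅓))*(√33301/15) - 4 = (3*(-13/3))*(√33301/15) - 4 = -13*√33301/15 - 4 = -4 - 13*√33301/15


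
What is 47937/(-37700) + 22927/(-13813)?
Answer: -52637989/17956900 ≈ -2.9314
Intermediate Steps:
47937/(-37700) + 22927/(-13813) = 47937*(-1/37700) + 22927*(-1/13813) = -1653/1300 - 22927/13813 = -52637989/17956900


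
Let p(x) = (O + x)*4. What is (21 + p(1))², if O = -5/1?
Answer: 25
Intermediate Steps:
O = -5 ≈ -5.0000
p(x) = -20 + 4*x (p(x) = (-5 + x)*4 = -20 + 4*x)
(21 + p(1))² = (21 + (-20 + 4*1))² = (21 + (-20 + 4))² = (21 - 16)² = 5² = 25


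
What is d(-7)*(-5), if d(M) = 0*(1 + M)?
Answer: 0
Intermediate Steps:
d(M) = 0
d(-7)*(-5) = 0*(-5) = 0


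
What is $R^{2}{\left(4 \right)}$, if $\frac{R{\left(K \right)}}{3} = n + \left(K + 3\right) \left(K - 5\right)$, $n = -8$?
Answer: $2025$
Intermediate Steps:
$R{\left(K \right)} = -24 + 3 \left(-5 + K\right) \left(3 + K\right)$ ($R{\left(K \right)} = 3 \left(-8 + \left(K + 3\right) \left(K - 5\right)\right) = 3 \left(-8 + \left(3 + K\right) \left(-5 + K\right)\right) = 3 \left(-8 + \left(-5 + K\right) \left(3 + K\right)\right) = -24 + 3 \left(-5 + K\right) \left(3 + K\right)$)
$R^{2}{\left(4 \right)} = \left(-69 - 24 + 3 \cdot 4^{2}\right)^{2} = \left(-69 - 24 + 3 \cdot 16\right)^{2} = \left(-69 - 24 + 48\right)^{2} = \left(-45\right)^{2} = 2025$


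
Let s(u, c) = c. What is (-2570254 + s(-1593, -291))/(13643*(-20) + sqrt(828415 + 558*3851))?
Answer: 701398908700/74449602327 + 33417085*sqrt(17617)/74449602327 ≈ 9.4807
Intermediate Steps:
(-2570254 + s(-1593, -291))/(13643*(-20) + sqrt(828415 + 558*3851)) = (-2570254 - 291)/(13643*(-20) + sqrt(828415 + 558*3851)) = -2570545/(-272860 + sqrt(828415 + 2148858)) = -2570545/(-272860 + sqrt(2977273)) = -2570545/(-272860 + 13*sqrt(17617))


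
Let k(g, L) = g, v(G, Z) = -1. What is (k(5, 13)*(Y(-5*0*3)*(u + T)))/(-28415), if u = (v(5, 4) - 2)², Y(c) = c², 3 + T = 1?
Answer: 0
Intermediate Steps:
T = -2 (T = -3 + 1 = -2)
u = 9 (u = (-1 - 2)² = (-3)² = 9)
(k(5, 13)*(Y(-5*0*3)*(u + T)))/(-28415) = (5*((-5*0*3)²*(9 - 2)))/(-28415) = (5*((0*3)²*7))*(-1/28415) = (5*(0²*7))*(-1/28415) = (5*(0*7))*(-1/28415) = (5*0)*(-1/28415) = 0*(-1/28415) = 0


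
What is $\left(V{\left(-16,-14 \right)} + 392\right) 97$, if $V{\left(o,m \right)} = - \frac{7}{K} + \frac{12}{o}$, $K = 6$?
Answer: $\frac{454057}{12} \approx 37838.0$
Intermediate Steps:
$V{\left(o,m \right)} = - \frac{7}{6} + \frac{12}{o}$
$\left(V{\left(-16,-14 \right)} + 392\right) 97 = \left(\left(- \frac{7}{6} + \frac{12}{-16}\right) + 392\right) 97 = \left(\left(- \frac{7}{6} + 12 \left(- \frac{1}{16}\right)\right) + 392\right) 97 = \left(\left(- \frac{7}{6} - \frac{3}{4}\right) + 392\right) 97 = \left(- \frac{23}{12} + 392\right) 97 = \frac{4681}{12} \cdot 97 = \frac{454057}{12}$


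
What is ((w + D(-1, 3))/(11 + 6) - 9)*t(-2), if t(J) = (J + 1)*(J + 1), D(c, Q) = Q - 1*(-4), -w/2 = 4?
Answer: -154/17 ≈ -9.0588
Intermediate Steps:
w = -8 (w = -2*4 = -8)
D(c, Q) = 4 + Q (D(c, Q) = Q + 4 = 4 + Q)
t(J) = (1 + J)² (t(J) = (1 + J)*(1 + J) = (1 + J)²)
((w + D(-1, 3))/(11 + 6) - 9)*t(-2) = ((-8 + (4 + 3))/(11 + 6) - 9)*(1 - 2)² = ((-8 + 7)/17 - 9)*(-1)² = (-1*1/17 - 9)*1 = (-1/17 - 9)*1 = -154/17*1 = -154/17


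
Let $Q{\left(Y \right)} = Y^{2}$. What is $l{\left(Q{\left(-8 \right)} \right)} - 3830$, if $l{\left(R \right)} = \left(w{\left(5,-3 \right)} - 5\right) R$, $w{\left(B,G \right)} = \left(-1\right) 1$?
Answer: $-4214$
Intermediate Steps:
$w{\left(B,G \right)} = -1$
$l{\left(R \right)} = - 6 R$ ($l{\left(R \right)} = \left(-1 - 5\right) R = - 6 R$)
$l{\left(Q{\left(-8 \right)} \right)} - 3830 = - 6 \left(-8\right)^{2} - 3830 = \left(-6\right) 64 - 3830 = -384 - 3830 = -4214$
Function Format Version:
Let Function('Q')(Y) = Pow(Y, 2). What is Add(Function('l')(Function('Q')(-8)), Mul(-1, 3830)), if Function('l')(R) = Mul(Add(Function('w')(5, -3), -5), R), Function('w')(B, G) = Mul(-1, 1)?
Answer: -4214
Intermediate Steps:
Function('w')(B, G) = -1
Function('l')(R) = Mul(-6, R) (Function('l')(R) = Mul(Add(-1, -5), R) = Mul(-6, R))
Add(Function('l')(Function('Q')(-8)), Mul(-1, 3830)) = Add(Mul(-6, Pow(-8, 2)), Mul(-1, 3830)) = Add(Mul(-6, 64), -3830) = Add(-384, -3830) = -4214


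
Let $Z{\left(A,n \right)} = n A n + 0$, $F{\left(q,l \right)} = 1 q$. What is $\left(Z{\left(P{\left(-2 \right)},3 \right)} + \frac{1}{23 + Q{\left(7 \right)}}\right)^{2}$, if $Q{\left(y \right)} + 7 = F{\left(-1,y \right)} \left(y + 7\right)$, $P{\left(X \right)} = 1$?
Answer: $\frac{361}{4} \approx 90.25$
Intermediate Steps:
$F{\left(q,l \right)} = q$
$Q{\left(y \right)} = -14 - y$ ($Q{\left(y \right)} = -7 - \left(y + 7\right) = -7 - \left(7 + y\right) = -14 - y$)
$Z{\left(A,n \right)} = A n^{2}$ ($Z{\left(A,n \right)} = A n n + 0 = A n^{2} + 0 = A n^{2}$)
$\left(Z{\left(P{\left(-2 \right)},3 \right)} + \frac{1}{23 + Q{\left(7 \right)}}\right)^{2} = \left(1 \cdot 3^{2} + \frac{1}{23 - 21}\right)^{2} = \left(1 \cdot 9 + \frac{1}{23 - 21}\right)^{2} = \left(9 + \frac{1}{23 - 21}\right)^{2} = \left(9 + \frac{1}{2}\right)^{2} = \left(\frac{19}{2}\right)^{2} = \frac{361}{4}$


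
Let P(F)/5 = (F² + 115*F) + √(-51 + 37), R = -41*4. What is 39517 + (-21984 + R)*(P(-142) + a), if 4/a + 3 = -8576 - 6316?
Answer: -6323488103893/14895 - 110740*I*√14 ≈ -4.2454e+8 - 4.1435e+5*I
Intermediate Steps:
R = -164
P(F) = 5*F² + 575*F + 5*I*√14 (P(F) = 5*((F² + 115*F) + √(-51 + 37)) = 5*((F² + 115*F) + √(-14)) = 5*((F² + 115*F) + I*√14) = 5*(F² + 115*F + I*√14) = 5*F² + 575*F + 5*I*√14)
a = -4/14895 (a = 4/(-3 + (-8576 - 6316)) = 4/(-3 - 14892) = 4/(-14895) = 4*(-1/14895) = -4/14895 ≈ -0.00026855)
39517 + (-21984 + R)*(P(-142) + a) = 39517 + (-21984 - 164)*((5*(-142)² + 575*(-142) + 5*I*√14) - 4/14895) = 39517 - 22148*((5*20164 - 81650 + 5*I*√14) - 4/14895) = 39517 - 22148*((100820 - 81650 + 5*I*√14) - 4/14895) = 39517 - 22148*((19170 + 5*I*√14) - 4/14895) = 39517 - 22148*(285537146/14895 + 5*I*√14) = 39517 + (-6324076709608/14895 - 110740*I*√14) = -6323488103893/14895 - 110740*I*√14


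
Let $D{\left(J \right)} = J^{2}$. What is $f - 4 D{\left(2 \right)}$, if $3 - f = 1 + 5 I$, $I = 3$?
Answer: $-29$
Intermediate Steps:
$f = -13$ ($f = 3 - \left(1 + 5 \cdot 3\right) = 3 - \left(1 + 15\right) = 3 - 16 = -13$)
$f - 4 D{\left(2 \right)} = -13 - 4 \cdot 2^{2} = -13 - 16 = -29$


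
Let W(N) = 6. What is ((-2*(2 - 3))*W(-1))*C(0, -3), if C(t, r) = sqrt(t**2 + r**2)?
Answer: 36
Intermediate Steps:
C(t, r) = sqrt(r**2 + t**2)
((-2*(2 - 3))*W(-1))*C(0, -3) = (-2*(2 - 3)*6)*sqrt((-3)**2 + 0**2) = (-2*(-1)*6)*sqrt(9 + 0) = (2*6)*sqrt(9) = 12*3 = 36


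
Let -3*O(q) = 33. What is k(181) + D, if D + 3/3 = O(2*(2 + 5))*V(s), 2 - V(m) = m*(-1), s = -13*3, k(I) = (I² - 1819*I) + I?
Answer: -295891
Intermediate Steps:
O(q) = -11 (O(q) = -⅓*33 = -11)
k(I) = I² - 1818*I
s = -39
V(m) = 2 + m (V(m) = 2 - m*(-1) = 2 - (-1)*m = 2 + m)
D = 406 (D = -1 - 11*(2 - 39) = -1 - 11*(-37) = -1 + 407 = 406)
k(181) + D = 181*(-1818 + 181) + 406 = 181*(-1637) + 406 = -296297 + 406 = -295891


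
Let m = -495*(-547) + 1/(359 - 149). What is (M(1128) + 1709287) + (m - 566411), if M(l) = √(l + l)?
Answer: 296864611/210 + 4*√141 ≈ 1.4137e+6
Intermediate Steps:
M(l) = √2*√l (M(l) = √(2*l) = √2*√l)
m = 56860651/210 (m = 270765 + 1/210 = 56860651/210 ≈ 2.7077e+5)
(M(1128) + 1709287) + (m - 566411) = (√2*√1128 + 1709287) + (56860651/210 - 566411) = (√2*(2*√282) + 1709287) - 62085659/210 = (4*√141 + 1709287) - 62085659/210 = (1709287 + 4*√141) - 62085659/210 = 296864611/210 + 4*√141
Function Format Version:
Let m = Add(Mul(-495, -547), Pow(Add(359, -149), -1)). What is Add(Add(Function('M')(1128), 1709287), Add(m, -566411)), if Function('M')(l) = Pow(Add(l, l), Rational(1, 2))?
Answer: Add(Rational(296864611, 210), Mul(4, Pow(141, Rational(1, 2)))) ≈ 1.4137e+6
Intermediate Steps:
Function('M')(l) = Mul(Pow(2, Rational(1, 2)), Pow(l, Rational(1, 2))) (Function('M')(l) = Pow(Mul(2, l), Rational(1, 2)) = Mul(Pow(2, Rational(1, 2)), Pow(l, Rational(1, 2))))
m = Rational(56860651, 210) (m = Add(270765, Pow(210, -1)) = Add(270765, Rational(1, 210)) = Rational(56860651, 210) ≈ 2.7077e+5)
Add(Add(Function('M')(1128), 1709287), Add(m, -566411)) = Add(Add(Mul(Pow(2, Rational(1, 2)), Pow(1128, Rational(1, 2))), 1709287), Add(Rational(56860651, 210), -566411)) = Add(Add(Mul(Pow(2, Rational(1, 2)), Mul(2, Pow(282, Rational(1, 2)))), 1709287), Rational(-62085659, 210)) = Add(Add(Mul(4, Pow(141, Rational(1, 2))), 1709287), Rational(-62085659, 210)) = Add(Add(1709287, Mul(4, Pow(141, Rational(1, 2)))), Rational(-62085659, 210)) = Add(Rational(296864611, 210), Mul(4, Pow(141, Rational(1, 2))))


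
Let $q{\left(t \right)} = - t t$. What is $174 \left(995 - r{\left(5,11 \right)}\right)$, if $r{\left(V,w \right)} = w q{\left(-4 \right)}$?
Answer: $203754$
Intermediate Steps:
$q{\left(t \right)} = - t^{2}$
$r{\left(V,w \right)} = - 16 w$ ($r{\left(V,w \right)} = w \left(- \left(-4\right)^{2}\right) = w \left(\left(-1\right) 16\right) = w \left(-16\right) = - 16 w$)
$174 \left(995 - r{\left(5,11 \right)}\right) = 174 \left(995 - \left(-16\right) 11\right) = 174 \left(995 - -176\right) = 174 \left(995 + 176\right) = 174 \cdot 1171 = 203754$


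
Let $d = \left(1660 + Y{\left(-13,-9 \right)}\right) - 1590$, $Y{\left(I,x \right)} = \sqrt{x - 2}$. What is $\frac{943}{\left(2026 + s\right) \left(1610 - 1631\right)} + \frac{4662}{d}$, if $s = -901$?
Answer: $\frac{2568383809}{38674125} - \frac{1554 i \sqrt{11}}{1637} \approx 66.411 - 3.1485 i$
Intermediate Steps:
$Y{\left(I,x \right)} = \sqrt{-2 + x}$
$d = 70 + i \sqrt{11}$ ($d = \left(1660 + \sqrt{-2 - 9}\right) - 1590 = \left(1660 + \sqrt{-11}\right) - 1590 = \left(1660 + i \sqrt{11}\right) - 1590 = 70 + i \sqrt{11} \approx 70.0 + 3.3166 i$)
$\frac{943}{\left(2026 + s\right) \left(1610 - 1631\right)} + \frac{4662}{d} = \frac{943}{\left(2026 - 901\right) \left(1610 - 1631\right)} + \frac{4662}{70 + i \sqrt{11}} = \frac{943}{1125 \left(-21\right)} + \frac{4662}{70 + i \sqrt{11}} = \frac{943}{-23625} + \frac{4662}{70 + i \sqrt{11}} = 943 \left(- \frac{1}{23625}\right) + \frac{4662}{70 + i \sqrt{11}} = - \frac{943}{23625} + \frac{4662}{70 + i \sqrt{11}}$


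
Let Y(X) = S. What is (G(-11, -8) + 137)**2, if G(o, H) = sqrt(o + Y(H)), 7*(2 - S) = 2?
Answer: (959 + I*sqrt(455))**2/49 ≈ 18760.0 + 834.95*I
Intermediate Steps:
S = 12/7 (S = 2 - 1/7*2 = 2 - 2/7 = 12/7 ≈ 1.7143)
Y(X) = 12/7
G(o, H) = sqrt(12/7 + o) (G(o, H) = sqrt(o + 12/7) = sqrt(12/7 + o))
(G(-11, -8) + 137)**2 = (sqrt(84 + 49*(-11))/7 + 137)**2 = (sqrt(84 - 539)/7 + 137)**2 = (sqrt(-455)/7 + 137)**2 = ((I*sqrt(455))/7 + 137)**2 = (I*sqrt(455)/7 + 137)**2 = (137 + I*sqrt(455)/7)**2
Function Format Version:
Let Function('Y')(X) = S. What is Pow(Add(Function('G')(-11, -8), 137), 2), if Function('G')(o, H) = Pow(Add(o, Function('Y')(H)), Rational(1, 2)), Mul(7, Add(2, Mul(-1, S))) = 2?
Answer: Mul(Rational(1, 49), Pow(Add(959, Mul(I, Pow(455, Rational(1, 2)))), 2)) ≈ Add(18760., Mul(834.95, I))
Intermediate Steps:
S = Rational(12, 7) (S = Add(2, Mul(Rational(-1, 7), 2)) = Add(2, Rational(-2, 7)) = Rational(12, 7) ≈ 1.7143)
Function('Y')(X) = Rational(12, 7)
Function('G')(o, H) = Pow(Add(Rational(12, 7), o), Rational(1, 2)) (Function('G')(o, H) = Pow(Add(o, Rational(12, 7)), Rational(1, 2)) = Pow(Add(Rational(12, 7), o), Rational(1, 2)))
Pow(Add(Function('G')(-11, -8), 137), 2) = Pow(Add(Mul(Rational(1, 7), Pow(Add(84, Mul(49, -11)), Rational(1, 2))), 137), 2) = Pow(Add(Mul(Rational(1, 7), Pow(Add(84, -539), Rational(1, 2))), 137), 2) = Pow(Add(Mul(Rational(1, 7), Pow(-455, Rational(1, 2))), 137), 2) = Pow(Add(Mul(Rational(1, 7), Mul(I, Pow(455, Rational(1, 2)))), 137), 2) = Pow(Add(Mul(Rational(1, 7), I, Pow(455, Rational(1, 2))), 137), 2) = Pow(Add(137, Mul(Rational(1, 7), I, Pow(455, Rational(1, 2)))), 2)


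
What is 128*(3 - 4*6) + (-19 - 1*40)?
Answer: -2747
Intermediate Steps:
128*(3 - 4*6) + (-19 - 1*40) = 128*(3 - 24) + (-19 - 40) = 128*(-21) - 59 = -2688 - 59 = -2747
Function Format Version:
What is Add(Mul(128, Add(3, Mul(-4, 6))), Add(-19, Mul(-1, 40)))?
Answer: -2747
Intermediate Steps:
Add(Mul(128, Add(3, Mul(-4, 6))), Add(-19, Mul(-1, 40))) = Add(Mul(128, Add(3, -24)), Add(-19, -40)) = Add(Mul(128, -21), -59) = Add(-2688, -59) = -2747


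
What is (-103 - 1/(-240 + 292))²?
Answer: 28697449/2704 ≈ 10613.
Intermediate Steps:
(-103 - 1/(-240 + 292))² = (-103 - 1/52)² = (-5357/52)² = 28697449/2704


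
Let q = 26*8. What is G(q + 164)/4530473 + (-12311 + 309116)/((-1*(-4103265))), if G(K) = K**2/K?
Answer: 89746230223/1239315419623 ≈ 0.072416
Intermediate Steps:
q = 208
G(K) = K
G(q + 164)/4530473 + (-12311 + 309116)/((-1*(-4103265))) = (208 + 164)/4530473 + (-12311 + 309116)/((-1*(-4103265))) = 372*(1/4530473) + 296805/4103265 = 372/4530473 + 296805*(1/4103265) = 372/4530473 + 19787/273551 = 89746230223/1239315419623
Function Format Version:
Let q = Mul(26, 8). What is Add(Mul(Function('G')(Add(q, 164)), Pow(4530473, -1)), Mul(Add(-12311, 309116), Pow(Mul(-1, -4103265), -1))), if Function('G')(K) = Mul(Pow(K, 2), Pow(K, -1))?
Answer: Rational(89746230223, 1239315419623) ≈ 0.072416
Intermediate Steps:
q = 208
Function('G')(K) = K
Add(Mul(Function('G')(Add(q, 164)), Pow(4530473, -1)), Mul(Add(-12311, 309116), Pow(Mul(-1, -4103265), -1))) = Add(Mul(Add(208, 164), Pow(4530473, -1)), Mul(Add(-12311, 309116), Pow(Mul(-1, -4103265), -1))) = Add(Mul(372, Rational(1, 4530473)), Mul(296805, Pow(4103265, -1))) = Add(Rational(372, 4530473), Mul(296805, Rational(1, 4103265))) = Add(Rational(372, 4530473), Rational(19787, 273551)) = Rational(89746230223, 1239315419623)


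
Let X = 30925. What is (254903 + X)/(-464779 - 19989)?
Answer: -71457/121192 ≈ -0.58962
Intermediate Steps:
(254903 + X)/(-464779 - 19989) = (254903 + 30925)/(-464779 - 19989) = 285828/(-484768) = 285828*(-1/484768) = -71457/121192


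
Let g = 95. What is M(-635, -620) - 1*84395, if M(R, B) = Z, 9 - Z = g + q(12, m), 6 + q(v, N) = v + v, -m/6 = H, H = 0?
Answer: -84499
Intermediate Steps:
m = 0 (m = -6*0 = 0)
q(v, N) = -6 + 2*v (q(v, N) = -6 + (v + v) = -6 + 2*v)
Z = -104 (Z = 9 - (95 + (-6 + 2*12)) = 9 - (95 + (-6 + 24)) = 9 - (95 + 18) = 9 - 1*113 = 9 - 113 = -104)
M(R, B) = -104
M(-635, -620) - 1*84395 = -104 - 1*84395 = -104 - 84395 = -84499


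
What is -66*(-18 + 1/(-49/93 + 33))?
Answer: 1790811/1510 ≈ 1186.0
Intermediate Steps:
-66*(-18 + 1/(-49/93 + 33)) = -66*(-18 + 1/(3020/93)) = -66*(-18 + 93/3020) = -66*(-54267/3020) = 1790811/1510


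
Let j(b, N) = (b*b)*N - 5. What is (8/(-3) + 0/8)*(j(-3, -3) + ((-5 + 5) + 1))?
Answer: 248/3 ≈ 82.667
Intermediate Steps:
j(b, N) = -5 + N*b² (j(b, N) = b²*N - 5 = N*b² - 5 = -5 + N*b²)
(8/(-3) + 0/8)*(j(-3, -3) + ((-5 + 5) + 1)) = (8/(-3) + 0/8)*((-5 - 3*(-3)²) + ((-5 + 5) + 1)) = (8*(-⅓) + 0*(⅛))*((-5 - 3*9) + (0 + 1)) = (-8/3 + 0)*((-5 - 27) + 1) = -8*(-32 + 1)/3 = -8/3*(-31) = 248/3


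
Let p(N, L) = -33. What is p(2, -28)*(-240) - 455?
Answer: 7465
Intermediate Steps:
p(2, -28)*(-240) - 455 = -33*(-240) - 455 = 7920 - 455 = 7465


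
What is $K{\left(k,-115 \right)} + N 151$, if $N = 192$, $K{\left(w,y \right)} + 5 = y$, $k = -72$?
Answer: $28872$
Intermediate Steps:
$K{\left(w,y \right)} = -5 + y$
$K{\left(k,-115 \right)} + N 151 = \left(-5 - 115\right) + 192 \cdot 151 = -120 + 28992 = 28872$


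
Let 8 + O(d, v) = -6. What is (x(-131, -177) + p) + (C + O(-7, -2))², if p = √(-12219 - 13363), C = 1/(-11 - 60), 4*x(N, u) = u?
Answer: 3067843/20164 + I*√25582 ≈ 152.14 + 159.94*I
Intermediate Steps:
x(N, u) = u/4
O(d, v) = -14 (O(d, v) = -8 - 6 = -14)
C = -1/71 (C = 1/(-71) = -1/71 ≈ -0.014085)
p = I*√25582 (p = √(-25582) = I*√25582 ≈ 159.94*I)
(x(-131, -177) + p) + (C + O(-7, -2))² = ((¼)*(-177) + I*√25582) + (-1/71 - 14)² = (-177/4 + I*√25582) + (-995/71)² = (-177/4 + I*√25582) + 990025/5041 = 3067843/20164 + I*√25582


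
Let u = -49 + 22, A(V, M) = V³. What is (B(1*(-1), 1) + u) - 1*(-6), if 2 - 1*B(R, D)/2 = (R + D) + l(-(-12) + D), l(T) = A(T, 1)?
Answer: -4411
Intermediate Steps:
l(T) = T³
u = -27
B(R, D) = 4 - 2*D - 2*R - 2*(12 + D)³ (B(R, D) = 4 - 2*((R + D) + (-(-12) + D)³) = 4 - 2*((D + R) + (-3*(-4) + D)³) = 4 - 2*((D + R) + (12 + D)³) = 4 - 2*(D + R + (12 + D)³) = 4 + (-2*D - 2*R - 2*(12 + D)³) = 4 - 2*D - 2*R - 2*(12 + D)³)
(B(1*(-1), 1) + u) - 1*(-6) = ((4 - 2*1 - 2*(-1) - 2*(12 + 1)³) - 27) - 1*(-6) = ((4 - 2 - 2*(-1) - 2*13³) - 27) + 6 = ((4 - 2 + 2 - 2*2197) - 27) + 6 = ((4 - 2 + 2 - 4394) - 27) + 6 = (-4390 - 27) + 6 = -4417 + 6 = -4411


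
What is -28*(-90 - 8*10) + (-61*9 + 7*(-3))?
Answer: 4190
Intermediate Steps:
-28*(-90 - 8*10) + (-61*9 + 7*(-3)) = -28*(-90 - 80) + (-549 - 21) = -28*(-170) - 570 = 4760 - 570 = 4190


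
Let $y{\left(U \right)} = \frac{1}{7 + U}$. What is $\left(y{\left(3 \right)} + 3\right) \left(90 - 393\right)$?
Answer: $- \frac{9393}{10} \approx -939.3$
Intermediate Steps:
$\left(y{\left(3 \right)} + 3\right) \left(90 - 393\right) = \left(\frac{1}{7 + 3} + 3\right) \left(90 - 393\right) = \left(\frac{1}{10} + 3\right) \left(-303\right) = \frac{31}{10} \left(-303\right) = - \frac{9393}{10}$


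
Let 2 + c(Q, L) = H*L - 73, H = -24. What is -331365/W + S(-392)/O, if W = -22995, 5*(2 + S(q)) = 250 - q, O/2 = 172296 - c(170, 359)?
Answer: 2221267057/154140595 ≈ 14.411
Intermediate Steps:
c(Q, L) = -75 - 24*L (c(Q, L) = -2 + (-24*L - 73) = -2 + (-73 - 24*L) = -75 - 24*L)
O = 361974 (O = 2*(172296 - (-75 - 24*359)) = 2*(172296 - (-75 - 8616)) = 2*(172296 - 1*(-8691)) = 2*(172296 + 8691) = 2*180987 = 361974)
S(q) = 48 - q/5 (S(q) = -2 + (250 - q)/5 = -2 + (50 - q/5) = 48 - q/5)
-331365/W + S(-392)/O = -331365/(-22995) + (48 - ⅕*(-392))/361974 = -331365*(-1/22995) + (48 + 392/5)*(1/361974) = 22091/1533 + (632/5)*(1/361974) = 22091/1533 + 316/904935 = 2221267057/154140595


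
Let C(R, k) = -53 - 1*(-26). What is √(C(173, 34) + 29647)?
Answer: 2*√7405 ≈ 172.10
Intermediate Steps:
C(R, k) = -27 (C(R, k) = -53 + 26 = -27)
√(C(173, 34) + 29647) = √(-27 + 29647) = √29620 = 2*√7405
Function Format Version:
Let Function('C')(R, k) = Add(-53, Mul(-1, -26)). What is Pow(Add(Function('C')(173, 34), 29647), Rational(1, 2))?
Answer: Mul(2, Pow(7405, Rational(1, 2))) ≈ 172.10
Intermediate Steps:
Function('C')(R, k) = -27 (Function('C')(R, k) = Add(-53, 26) = -27)
Pow(Add(Function('C')(173, 34), 29647), Rational(1, 2)) = Pow(Add(-27, 29647), Rational(1, 2)) = Pow(29620, Rational(1, 2)) = Mul(2, Pow(7405, Rational(1, 2)))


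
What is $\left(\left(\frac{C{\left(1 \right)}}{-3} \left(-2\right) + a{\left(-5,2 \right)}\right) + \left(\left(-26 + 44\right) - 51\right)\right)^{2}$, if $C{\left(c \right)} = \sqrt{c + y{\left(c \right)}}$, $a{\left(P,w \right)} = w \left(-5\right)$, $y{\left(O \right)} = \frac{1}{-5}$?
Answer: $\frac{83221}{45} - \frac{344 \sqrt{5}}{15} \approx 1798.1$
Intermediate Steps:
$y{\left(O \right)} = - \frac{1}{5}$
$a{\left(P,w \right)} = - 5 w$
$C{\left(c \right)} = \sqrt{- \frac{1}{5} + c}$ ($C{\left(c \right)} = \sqrt{c - \frac{1}{5}} = \sqrt{- \frac{1}{5} + c}$)
$\left(\left(\frac{C{\left(1 \right)}}{-3} \left(-2\right) + a{\left(-5,2 \right)}\right) + \left(\left(-26 + 44\right) - 51\right)\right)^{2} = \left(\left(\frac{\frac{1}{5} \sqrt{-5 + 25 \cdot 1}}{-3} \left(-2\right) - 10\right) + \left(\left(-26 + 44\right) - 51\right)\right)^{2} = \left(\left(\frac{\sqrt{-5 + 25}}{5} \left(- \frac{1}{3}\right) \left(-2\right) - 10\right) + \left(18 - 51\right)\right)^{2} = \left(\left(\frac{\sqrt{20}}{5} \left(- \frac{1}{3}\right) \left(-2\right) - 10\right) - 33\right)^{2} = \left(\left(\frac{2 \sqrt{5}}{5} \left(- \frac{1}{3}\right) \left(-2\right) - 10\right) - 33\right)^{2} = \left(\left(- \frac{2 \sqrt{5}}{15} \left(-2\right) - 10\right) - 33\right)^{2} = \left(\left(\frac{4 \sqrt{5}}{15} - 10\right) - 33\right)^{2} = \left(\left(-10 + \frac{4 \sqrt{5}}{15}\right) - 33\right)^{2} = \left(-43 + \frac{4 \sqrt{5}}{15}\right)^{2}$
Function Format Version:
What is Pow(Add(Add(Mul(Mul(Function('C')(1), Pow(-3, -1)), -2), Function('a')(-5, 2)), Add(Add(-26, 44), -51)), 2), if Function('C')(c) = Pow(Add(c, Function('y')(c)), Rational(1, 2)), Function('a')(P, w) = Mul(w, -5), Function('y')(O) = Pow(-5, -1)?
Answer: Add(Rational(83221, 45), Mul(Rational(-344, 15), Pow(5, Rational(1, 2)))) ≈ 1798.1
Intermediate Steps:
Function('y')(O) = Rational(-1, 5)
Function('a')(P, w) = Mul(-5, w)
Function('C')(c) = Pow(Add(Rational(-1, 5), c), Rational(1, 2)) (Function('C')(c) = Pow(Add(c, Rational(-1, 5)), Rational(1, 2)) = Pow(Add(Rational(-1, 5), c), Rational(1, 2)))
Pow(Add(Add(Mul(Mul(Function('C')(1), Pow(-3, -1)), -2), Function('a')(-5, 2)), Add(Add(-26, 44), -51)), 2) = Pow(Add(Add(Mul(Mul(Mul(Rational(1, 5), Pow(Add(-5, Mul(25, 1)), Rational(1, 2))), Pow(-3, -1)), -2), Mul(-5, 2)), Add(Add(-26, 44), -51)), 2) = Pow(Add(Add(Mul(Mul(Mul(Rational(1, 5), Pow(Add(-5, 25), Rational(1, 2))), Rational(-1, 3)), -2), -10), Add(18, -51)), 2) = Pow(Add(Add(Mul(Mul(Mul(Rational(1, 5), Pow(20, Rational(1, 2))), Rational(-1, 3)), -2), -10), -33), 2) = Pow(Add(Add(Mul(Mul(Mul(Rational(1, 5), Mul(2, Pow(5, Rational(1, 2)))), Rational(-1, 3)), -2), -10), -33), 2) = Pow(Add(Add(Mul(Mul(Mul(Rational(2, 5), Pow(5, Rational(1, 2))), Rational(-1, 3)), -2), -10), -33), 2) = Pow(Add(Add(Mul(Mul(Rational(-2, 15), Pow(5, Rational(1, 2))), -2), -10), -33), 2) = Pow(Add(Add(Mul(Rational(4, 15), Pow(5, Rational(1, 2))), -10), -33), 2) = Pow(Add(Add(-10, Mul(Rational(4, 15), Pow(5, Rational(1, 2)))), -33), 2) = Pow(Add(-43, Mul(Rational(4, 15), Pow(5, Rational(1, 2)))), 2)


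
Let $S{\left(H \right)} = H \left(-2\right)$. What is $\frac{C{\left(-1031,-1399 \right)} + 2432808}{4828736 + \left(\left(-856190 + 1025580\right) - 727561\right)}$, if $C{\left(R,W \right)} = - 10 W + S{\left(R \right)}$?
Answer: $\frac{489772}{854113} \approx 0.57343$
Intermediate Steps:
$S{\left(H \right)} = - 2 H$
$C{\left(R,W \right)} = - 10 W - 2 R$
$\frac{C{\left(-1031,-1399 \right)} + 2432808}{4828736 + \left(\left(-856190 + 1025580\right) - 727561\right)} = \frac{\left(\left(-10\right) \left(-1399\right) - -2062\right) + 2432808}{4828736 + \left(\left(-856190 + 1025580\right) - 727561\right)} = \frac{\left(13990 + 2062\right) + 2432808}{4828736 + \left(169390 - 727561\right)} = \frac{16052 + 2432808}{4828736 - 558171} = \frac{2448860}{4270565} = 2448860 \cdot \frac{1}{4270565} = \frac{489772}{854113}$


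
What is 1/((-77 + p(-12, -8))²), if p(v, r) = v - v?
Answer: 1/5929 ≈ 0.00016866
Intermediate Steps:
p(v, r) = 0
1/((-77 + p(-12, -8))²) = 1/((-77 + 0)²) = 1/((-77)²) = 1/5929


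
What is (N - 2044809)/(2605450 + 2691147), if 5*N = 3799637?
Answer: -6424408/26482985 ≈ -0.24259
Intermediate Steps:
N = 3799637/5 (N = (1/5)*3799637 = 3799637/5 ≈ 7.5993e+5)
(N - 2044809)/(2605450 + 2691147) = (3799637/5 - 2044809)/(2605450 + 2691147) = -6424408/5/5296597 = -6424408/5*1/5296597 = -6424408/26482985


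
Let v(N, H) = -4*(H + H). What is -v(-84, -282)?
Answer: -2256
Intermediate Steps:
v(N, H) = -8*H
-v(-84, -282) = -(-8)*(-282) = -1*2256 = -2256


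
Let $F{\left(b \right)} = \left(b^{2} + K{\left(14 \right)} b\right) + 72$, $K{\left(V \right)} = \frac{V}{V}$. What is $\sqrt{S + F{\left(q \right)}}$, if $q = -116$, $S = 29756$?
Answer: $4 \sqrt{2698} \approx 207.77$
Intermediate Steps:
$K{\left(V \right)} = 1$
$F{\left(b \right)} = 72 + b + b^{2}$ ($F{\left(b \right)} = \left(b^{2} + 1 b\right) + 72 = \left(b^{2} + b\right) + 72 = \left(b + b^{2}\right) + 72 = 72 + b + b^{2}$)
$\sqrt{S + F{\left(q \right)}} = \sqrt{29756 + \left(72 - 116 + \left(-116\right)^{2}\right)} = \sqrt{29756 + \left(72 - 116 + 13456\right)} = \sqrt{29756 + 13412} = \sqrt{43168} = 4 \sqrt{2698}$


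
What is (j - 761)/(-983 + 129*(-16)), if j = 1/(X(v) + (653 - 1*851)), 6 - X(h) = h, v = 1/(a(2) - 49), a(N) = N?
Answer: 6866550/27493081 ≈ 0.24976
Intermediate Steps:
v = -1/47 (v = 1/(2 - 49) = 1/(-47) = -1/47 ≈ -0.021277)
X(h) = 6 - h
j = -47/9023 (j = 1/((6 - 1*(-1/47)) + (653 - 1*851)) = 1/((6 + 1/47) + (653 - 851)) = 1/(283/47 - 198) = 1/(-9023/47) = -47/9023 ≈ -0.0052089)
(j - 761)/(-983 + 129*(-16)) = (-47/9023 - 761)/(-983 + 129*(-16)) = -6866550/(9023*(-983 - 2064)) = -6866550/9023/(-3047) = -6866550/9023*(-1/3047) = 6866550/27493081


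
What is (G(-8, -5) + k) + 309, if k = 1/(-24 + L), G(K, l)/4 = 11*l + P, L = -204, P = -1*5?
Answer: 15731/228 ≈ 68.996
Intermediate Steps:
P = -5
G(K, l) = -20 + 44*l (G(K, l) = 4*(11*l - 5) = 4*(-5 + 11*l) = -20 + 44*l)
k = -1/228 (k = 1/(-24 - 204) = 1/(-228) = -1/228 ≈ -0.0043860)
(G(-8, -5) + k) + 309 = ((-20 + 44*(-5)) - 1/228) + 309 = ((-20 - 220) - 1/228) + 309 = (-240 - 1/228) + 309 = -54721/228 + 309 = 15731/228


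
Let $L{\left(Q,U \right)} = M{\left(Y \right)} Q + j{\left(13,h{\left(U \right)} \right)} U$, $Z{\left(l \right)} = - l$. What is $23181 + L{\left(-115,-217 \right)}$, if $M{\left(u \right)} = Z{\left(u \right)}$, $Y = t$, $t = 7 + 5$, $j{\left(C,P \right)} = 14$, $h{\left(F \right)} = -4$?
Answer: $21523$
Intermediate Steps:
$t = 12$
$Y = 12$
$M{\left(u \right)} = - u$
$L{\left(Q,U \right)} = - 12 Q + 14 U$ ($L{\left(Q,U \right)} = \left(-1\right) 12 Q + 14 U = - 12 Q + 14 U$)
$23181 + L{\left(-115,-217 \right)} = 23181 + \left(\left(-12\right) \left(-115\right) + 14 \left(-217\right)\right) = 23181 + \left(1380 - 3038\right) = 23181 - 1658 = 21523$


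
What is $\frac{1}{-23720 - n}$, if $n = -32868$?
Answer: $\frac{1}{9148} \approx 0.00010931$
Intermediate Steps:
$\frac{1}{-23720 - n} = \frac{1}{-23720 - -32868} = \frac{1}{-23720 + 32868} = \frac{1}{9148}$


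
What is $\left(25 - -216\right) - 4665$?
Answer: $-4424$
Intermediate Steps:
$\left(25 - -216\right) - 4665 = \left(25 + 216\right) - 4665 = 241 - 4665 = -4424$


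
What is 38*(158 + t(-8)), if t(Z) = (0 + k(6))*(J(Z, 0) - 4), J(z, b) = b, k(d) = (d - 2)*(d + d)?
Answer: -1292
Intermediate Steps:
k(d) = 2*d*(-2 + d) (k(d) = (-2 + d)*(2*d) = 2*d*(-2 + d))
t(Z) = -192 (t(Z) = (0 + 2*6*(-2 + 6))*(0 - 4) = (0 + 2*6*4)*(-4) = (0 + 48)*(-4) = 48*(-4) = -192)
38*(158 + t(-8)) = 38*(158 - 192) = 38*(-34) = -1292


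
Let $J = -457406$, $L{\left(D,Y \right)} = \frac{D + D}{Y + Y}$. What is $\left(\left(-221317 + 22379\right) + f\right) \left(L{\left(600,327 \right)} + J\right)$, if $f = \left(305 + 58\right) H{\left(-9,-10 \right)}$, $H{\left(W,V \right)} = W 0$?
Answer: $\frac{9918462608652}{109} \approx 9.0995 \cdot 10^{10}$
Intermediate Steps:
$L{\left(D,Y \right)} = \frac{D}{Y}$ ($L{\left(D,Y \right)} = \frac{2 D}{2 Y} = 2 D \frac{1}{2 Y} = \frac{D}{Y}$)
$H{\left(W,V \right)} = 0$
$f = 0$ ($f = \left(305 + 58\right) 0 = 363 \cdot 0 = 0$)
$\left(\left(-221317 + 22379\right) + f\right) \left(L{\left(600,327 \right)} + J\right) = \left(\left(-221317 + 22379\right) + 0\right) \left(\frac{600}{327} - 457406\right) = \left(-198938 + 0\right) \left(600 \cdot \frac{1}{327} - 457406\right) = - 198938 \left(\frac{200}{109} - 457406\right) = \left(-198938\right) \left(- \frac{49857054}{109}\right) = \frac{9918462608652}{109}$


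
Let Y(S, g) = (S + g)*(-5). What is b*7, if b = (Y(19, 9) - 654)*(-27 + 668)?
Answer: -3562678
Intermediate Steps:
Y(S, g) = -5*S - 5*g
b = -508954 (b = ((-5*19 - 5*9) - 654)*(-27 + 668) = ((-95 - 45) - 654)*641 = (-140 - 654)*641 = -794*641 = -508954)
b*7 = -508954*7 = -3562678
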